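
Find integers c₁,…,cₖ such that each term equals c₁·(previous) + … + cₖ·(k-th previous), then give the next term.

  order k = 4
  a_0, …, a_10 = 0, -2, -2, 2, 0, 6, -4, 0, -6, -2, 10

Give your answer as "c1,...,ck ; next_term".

  a_4 = -1·2 + 0·-2 + -1·-2 + -2·0 = 0
  a_5 = -1·0 + 0·2 + -1·-2 + -2·-2 = 6
  a_6 = -1·6 + 0·0 + -1·2 + -2·-2 = -4
  a_7 = -1·-4 + 0·6 + -1·0 + -2·2 = 0
  a_8 = -1·0 + 0·-4 + -1·6 + -2·0 = -6
  a_9 = -1·-6 + 0·0 + -1·-4 + -2·6 = -2
  a_10 = -1·-2 + 0·-6 + -1·0 + -2·-4 = 10
  a_11 = -1·10 + 0·-2 + -1·-6 + -2·0 = -4

-1,0,-1,-2 ; -4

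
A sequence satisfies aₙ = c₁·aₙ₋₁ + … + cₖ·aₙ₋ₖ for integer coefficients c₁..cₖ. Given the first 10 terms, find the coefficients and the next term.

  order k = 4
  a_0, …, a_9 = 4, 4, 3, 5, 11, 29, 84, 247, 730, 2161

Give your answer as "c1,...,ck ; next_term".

  a_4 = 3·5 + 0·3 + 0·4 + -1·4 = 11
  a_5 = 3·11 + 0·5 + 0·3 + -1·4 = 29
  a_6 = 3·29 + 0·11 + 0·5 + -1·3 = 84
  a_7 = 3·84 + 0·29 + 0·11 + -1·5 = 247
  a_8 = 3·247 + 0·84 + 0·29 + -1·11 = 730
  a_9 = 3·730 + 0·247 + 0·84 + -1·29 = 2161
  a_10 = 3·2161 + 0·730 + 0·247 + -1·84 = 6399

3,0,0,-1 ; 6399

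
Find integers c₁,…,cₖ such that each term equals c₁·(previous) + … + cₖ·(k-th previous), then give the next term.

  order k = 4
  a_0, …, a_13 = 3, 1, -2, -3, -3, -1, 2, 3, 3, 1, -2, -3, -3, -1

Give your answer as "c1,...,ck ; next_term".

0,0,0,-1 ; 2

  a_4 = 0·-3 + 0·-2 + 0·1 + -1·3 = -3
  a_5 = 0·-3 + 0·-3 + 0·-2 + -1·1 = -1
  a_6 = 0·-1 + 0·-3 + 0·-3 + -1·-2 = 2
  a_7 = 0·2 + 0·-1 + 0·-3 + -1·-3 = 3
  a_8 = 0·3 + 0·2 + 0·-1 + -1·-3 = 3
  a_9 = 0·3 + 0·3 + 0·2 + -1·-1 = 1
  a_10 = 0·1 + 0·3 + 0·3 + -1·2 = -2
  a_11 = 0·-2 + 0·1 + 0·3 + -1·3 = -3
  a_12 = 0·-3 + 0·-2 + 0·1 + -1·3 = -3
  a_13 = 0·-3 + 0·-3 + 0·-2 + -1·1 = -1
  a_14 = 0·-1 + 0·-3 + 0·-3 + -1·-2 = 2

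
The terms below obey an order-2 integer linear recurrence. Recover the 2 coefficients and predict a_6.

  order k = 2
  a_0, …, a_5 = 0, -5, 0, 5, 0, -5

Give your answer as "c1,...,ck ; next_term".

0,-1 ; 0

  a_2 = 0·-5 + -1·0 = 0
  a_3 = 0·0 + -1·-5 = 5
  a_4 = 0·5 + -1·0 = 0
  a_5 = 0·0 + -1·5 = -5
  a_6 = 0·-5 + -1·0 = 0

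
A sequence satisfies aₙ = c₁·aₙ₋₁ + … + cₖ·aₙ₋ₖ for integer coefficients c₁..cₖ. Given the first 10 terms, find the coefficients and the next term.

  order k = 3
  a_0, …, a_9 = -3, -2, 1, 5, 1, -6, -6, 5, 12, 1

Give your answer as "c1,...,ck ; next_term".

  a_3 = 0·1 + -1·-2 + -1·-3 = 5
  a_4 = 0·5 + -1·1 + -1·-2 = 1
  a_5 = 0·1 + -1·5 + -1·1 = -6
  a_6 = 0·-6 + -1·1 + -1·5 = -6
  a_7 = 0·-6 + -1·-6 + -1·1 = 5
  a_8 = 0·5 + -1·-6 + -1·-6 = 12
  a_9 = 0·12 + -1·5 + -1·-6 = 1
  a_10 = 0·1 + -1·12 + -1·5 = -17

0,-1,-1 ; -17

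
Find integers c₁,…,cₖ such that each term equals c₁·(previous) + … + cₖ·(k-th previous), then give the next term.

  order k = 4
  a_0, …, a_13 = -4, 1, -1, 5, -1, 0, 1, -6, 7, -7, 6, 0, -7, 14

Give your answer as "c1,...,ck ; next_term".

  a_4 = -1·5 + 0·-1 + 0·1 + -1·-4 = -1
  a_5 = -1·-1 + 0·5 + 0·-1 + -1·1 = 0
  a_6 = -1·0 + 0·-1 + 0·5 + -1·-1 = 1
  a_7 = -1·1 + 0·0 + 0·-1 + -1·5 = -6
  a_8 = -1·-6 + 0·1 + 0·0 + -1·-1 = 7
  a_9 = -1·7 + 0·-6 + 0·1 + -1·0 = -7
  a_10 = -1·-7 + 0·7 + 0·-6 + -1·1 = 6
  a_11 = -1·6 + 0·-7 + 0·7 + -1·-6 = 0
  a_12 = -1·0 + 0·6 + 0·-7 + -1·7 = -7
  a_13 = -1·-7 + 0·0 + 0·6 + -1·-7 = 14
  a_14 = -1·14 + 0·-7 + 0·0 + -1·6 = -20

-1,0,0,-1 ; -20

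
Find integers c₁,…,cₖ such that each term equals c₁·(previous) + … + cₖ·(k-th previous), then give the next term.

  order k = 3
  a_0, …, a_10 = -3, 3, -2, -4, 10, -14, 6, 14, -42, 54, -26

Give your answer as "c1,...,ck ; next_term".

  a_3 = -1·-2 + 0·3 + 2·-3 = -4
  a_4 = -1·-4 + 0·-2 + 2·3 = 10
  a_5 = -1·10 + 0·-4 + 2·-2 = -14
  a_6 = -1·-14 + 0·10 + 2·-4 = 6
  a_7 = -1·6 + 0·-14 + 2·10 = 14
  a_8 = -1·14 + 0·6 + 2·-14 = -42
  a_9 = -1·-42 + 0·14 + 2·6 = 54
  a_10 = -1·54 + 0·-42 + 2·14 = -26
  a_11 = -1·-26 + 0·54 + 2·-42 = -58

-1,0,2 ; -58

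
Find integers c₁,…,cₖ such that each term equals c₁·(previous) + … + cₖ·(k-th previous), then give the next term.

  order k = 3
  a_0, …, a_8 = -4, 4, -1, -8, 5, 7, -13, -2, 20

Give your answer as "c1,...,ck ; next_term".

0,-1,1 ; -11

  a_3 = 0·-1 + -1·4 + 1·-4 = -8
  a_4 = 0·-8 + -1·-1 + 1·4 = 5
  a_5 = 0·5 + -1·-8 + 1·-1 = 7
  a_6 = 0·7 + -1·5 + 1·-8 = -13
  a_7 = 0·-13 + -1·7 + 1·5 = -2
  a_8 = 0·-2 + -1·-13 + 1·7 = 20
  a_9 = 0·20 + -1·-2 + 1·-13 = -11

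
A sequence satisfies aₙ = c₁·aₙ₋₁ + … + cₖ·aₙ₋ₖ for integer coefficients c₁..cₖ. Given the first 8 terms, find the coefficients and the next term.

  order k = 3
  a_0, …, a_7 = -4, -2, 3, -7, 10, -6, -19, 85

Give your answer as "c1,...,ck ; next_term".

  a_3 = -3·3 + -3·-2 + 1·-4 = -7
  a_4 = -3·-7 + -3·3 + 1·-2 = 10
  a_5 = -3·10 + -3·-7 + 1·3 = -6
  a_6 = -3·-6 + -3·10 + 1·-7 = -19
  a_7 = -3·-19 + -3·-6 + 1·10 = 85
  a_8 = -3·85 + -3·-19 + 1·-6 = -204

-3,-3,1 ; -204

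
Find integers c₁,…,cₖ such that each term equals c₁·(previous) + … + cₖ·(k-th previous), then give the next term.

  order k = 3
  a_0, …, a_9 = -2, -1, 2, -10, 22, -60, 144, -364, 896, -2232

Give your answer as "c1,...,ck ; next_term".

  a_3 = -2·2 + 2·-1 + 2·-2 = -10
  a_4 = -2·-10 + 2·2 + 2·-1 = 22
  a_5 = -2·22 + 2·-10 + 2·2 = -60
  a_6 = -2·-60 + 2·22 + 2·-10 = 144
  a_7 = -2·144 + 2·-60 + 2·22 = -364
  a_8 = -2·-364 + 2·144 + 2·-60 = 896
  a_9 = -2·896 + 2·-364 + 2·144 = -2232
  a_10 = -2·-2232 + 2·896 + 2·-364 = 5528

-2,2,2 ; 5528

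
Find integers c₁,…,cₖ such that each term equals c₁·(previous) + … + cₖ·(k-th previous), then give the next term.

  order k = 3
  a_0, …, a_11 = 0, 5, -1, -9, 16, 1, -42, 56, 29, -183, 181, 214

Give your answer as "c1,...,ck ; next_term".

  a_3 = -1·-1 + -2·5 + 1·0 = -9
  a_4 = -1·-9 + -2·-1 + 1·5 = 16
  a_5 = -1·16 + -2·-9 + 1·-1 = 1
  a_6 = -1·1 + -2·16 + 1·-9 = -42
  a_7 = -1·-42 + -2·1 + 1·16 = 56
  a_8 = -1·56 + -2·-42 + 1·1 = 29
  a_9 = -1·29 + -2·56 + 1·-42 = -183
  a_10 = -1·-183 + -2·29 + 1·56 = 181
  a_11 = -1·181 + -2·-183 + 1·29 = 214
  a_12 = -1·214 + -2·181 + 1·-183 = -759

-1,-2,1 ; -759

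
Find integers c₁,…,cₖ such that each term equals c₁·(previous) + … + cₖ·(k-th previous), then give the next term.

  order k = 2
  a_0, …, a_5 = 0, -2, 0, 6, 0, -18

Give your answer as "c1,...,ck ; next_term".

0,-3 ; 0

  a_2 = 0·-2 + -3·0 = 0
  a_3 = 0·0 + -3·-2 = 6
  a_4 = 0·6 + -3·0 = 0
  a_5 = 0·0 + -3·6 = -18
  a_6 = 0·-18 + -3·0 = 0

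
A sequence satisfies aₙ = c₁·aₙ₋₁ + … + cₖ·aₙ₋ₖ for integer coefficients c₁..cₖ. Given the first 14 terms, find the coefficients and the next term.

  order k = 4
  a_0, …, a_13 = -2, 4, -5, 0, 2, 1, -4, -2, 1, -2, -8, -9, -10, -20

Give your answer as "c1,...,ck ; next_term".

1,0,1,1 ; -37

  a_4 = 1·0 + 0·-5 + 1·4 + 1·-2 = 2
  a_5 = 1·2 + 0·0 + 1·-5 + 1·4 = 1
  a_6 = 1·1 + 0·2 + 1·0 + 1·-5 = -4
  a_7 = 1·-4 + 0·1 + 1·2 + 1·0 = -2
  a_8 = 1·-2 + 0·-4 + 1·1 + 1·2 = 1
  a_9 = 1·1 + 0·-2 + 1·-4 + 1·1 = -2
  a_10 = 1·-2 + 0·1 + 1·-2 + 1·-4 = -8
  a_11 = 1·-8 + 0·-2 + 1·1 + 1·-2 = -9
  a_12 = 1·-9 + 0·-8 + 1·-2 + 1·1 = -10
  a_13 = 1·-10 + 0·-9 + 1·-8 + 1·-2 = -20
  a_14 = 1·-20 + 0·-10 + 1·-9 + 1·-8 = -37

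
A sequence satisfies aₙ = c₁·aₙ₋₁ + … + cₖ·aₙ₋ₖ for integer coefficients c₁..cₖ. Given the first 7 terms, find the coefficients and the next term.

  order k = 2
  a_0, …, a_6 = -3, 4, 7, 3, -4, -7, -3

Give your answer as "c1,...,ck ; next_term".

  a_2 = 1·4 + -1·-3 = 7
  a_3 = 1·7 + -1·4 = 3
  a_4 = 1·3 + -1·7 = -4
  a_5 = 1·-4 + -1·3 = -7
  a_6 = 1·-7 + -1·-4 = -3
  a_7 = 1·-3 + -1·-7 = 4

1,-1 ; 4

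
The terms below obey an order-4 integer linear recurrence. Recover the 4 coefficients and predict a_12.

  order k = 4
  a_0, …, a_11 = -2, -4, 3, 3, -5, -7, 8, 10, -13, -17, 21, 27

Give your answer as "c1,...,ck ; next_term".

  a_4 = 0·3 + -1·3 + 0·-4 + 1·-2 = -5
  a_5 = 0·-5 + -1·3 + 0·3 + 1·-4 = -7
  a_6 = 0·-7 + -1·-5 + 0·3 + 1·3 = 8
  a_7 = 0·8 + -1·-7 + 0·-5 + 1·3 = 10
  a_8 = 0·10 + -1·8 + 0·-7 + 1·-5 = -13
  a_9 = 0·-13 + -1·10 + 0·8 + 1·-7 = -17
  a_10 = 0·-17 + -1·-13 + 0·10 + 1·8 = 21
  a_11 = 0·21 + -1·-17 + 0·-13 + 1·10 = 27
  a_12 = 0·27 + -1·21 + 0·-17 + 1·-13 = -34

0,-1,0,1 ; -34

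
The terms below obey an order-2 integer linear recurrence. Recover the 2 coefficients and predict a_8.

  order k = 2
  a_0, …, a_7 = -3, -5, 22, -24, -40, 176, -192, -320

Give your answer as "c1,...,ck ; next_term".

-2,-4 ; 1408

  a_2 = -2·-5 + -4·-3 = 22
  a_3 = -2·22 + -4·-5 = -24
  a_4 = -2·-24 + -4·22 = -40
  a_5 = -2·-40 + -4·-24 = 176
  a_6 = -2·176 + -4·-40 = -192
  a_7 = -2·-192 + -4·176 = -320
  a_8 = -2·-320 + -4·-192 = 1408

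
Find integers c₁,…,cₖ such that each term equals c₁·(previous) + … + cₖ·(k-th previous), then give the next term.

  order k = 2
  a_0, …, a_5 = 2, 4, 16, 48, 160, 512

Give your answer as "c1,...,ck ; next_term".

  a_2 = 2·4 + 4·2 = 16
  a_3 = 2·16 + 4·4 = 48
  a_4 = 2·48 + 4·16 = 160
  a_5 = 2·160 + 4·48 = 512
  a_6 = 2·512 + 4·160 = 1664

2,4 ; 1664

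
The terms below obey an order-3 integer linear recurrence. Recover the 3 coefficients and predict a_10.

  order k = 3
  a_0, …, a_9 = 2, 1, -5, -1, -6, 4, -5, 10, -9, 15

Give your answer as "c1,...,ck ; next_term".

  a_3 = 0·-5 + 1·1 + -1·2 = -1
  a_4 = 0·-1 + 1·-5 + -1·1 = -6
  a_5 = 0·-6 + 1·-1 + -1·-5 = 4
  a_6 = 0·4 + 1·-6 + -1·-1 = -5
  a_7 = 0·-5 + 1·4 + -1·-6 = 10
  a_8 = 0·10 + 1·-5 + -1·4 = -9
  a_9 = 0·-9 + 1·10 + -1·-5 = 15
  a_10 = 0·15 + 1·-9 + -1·10 = -19

0,1,-1 ; -19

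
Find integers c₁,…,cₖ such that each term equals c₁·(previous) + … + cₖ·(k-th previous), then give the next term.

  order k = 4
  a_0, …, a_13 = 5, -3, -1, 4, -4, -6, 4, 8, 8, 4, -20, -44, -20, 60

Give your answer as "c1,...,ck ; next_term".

1,-2,0,-2 ; 140

  a_4 = 1·4 + -2·-1 + 0·-3 + -2·5 = -4
  a_5 = 1·-4 + -2·4 + 0·-1 + -2·-3 = -6
  a_6 = 1·-6 + -2·-4 + 0·4 + -2·-1 = 4
  a_7 = 1·4 + -2·-6 + 0·-4 + -2·4 = 8
  a_8 = 1·8 + -2·4 + 0·-6 + -2·-4 = 8
  a_9 = 1·8 + -2·8 + 0·4 + -2·-6 = 4
  a_10 = 1·4 + -2·8 + 0·8 + -2·4 = -20
  a_11 = 1·-20 + -2·4 + 0·8 + -2·8 = -44
  a_12 = 1·-44 + -2·-20 + 0·4 + -2·8 = -20
  a_13 = 1·-20 + -2·-44 + 0·-20 + -2·4 = 60
  a_14 = 1·60 + -2·-20 + 0·-44 + -2·-20 = 140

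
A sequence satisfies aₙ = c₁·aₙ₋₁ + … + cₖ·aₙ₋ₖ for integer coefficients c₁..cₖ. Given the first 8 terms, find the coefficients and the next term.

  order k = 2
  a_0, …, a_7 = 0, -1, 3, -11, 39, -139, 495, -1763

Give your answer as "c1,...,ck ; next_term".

  a_2 = -3·-1 + 2·0 = 3
  a_3 = -3·3 + 2·-1 = -11
  a_4 = -3·-11 + 2·3 = 39
  a_5 = -3·39 + 2·-11 = -139
  a_6 = -3·-139 + 2·39 = 495
  a_7 = -3·495 + 2·-139 = -1763
  a_8 = -3·-1763 + 2·495 = 6279

-3,2 ; 6279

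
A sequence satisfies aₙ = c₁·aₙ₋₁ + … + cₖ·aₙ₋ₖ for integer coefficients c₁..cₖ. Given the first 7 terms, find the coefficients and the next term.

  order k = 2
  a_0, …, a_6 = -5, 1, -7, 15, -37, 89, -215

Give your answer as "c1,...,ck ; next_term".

  a_2 = -2·1 + 1·-5 = -7
  a_3 = -2·-7 + 1·1 = 15
  a_4 = -2·15 + 1·-7 = -37
  a_5 = -2·-37 + 1·15 = 89
  a_6 = -2·89 + 1·-37 = -215
  a_7 = -2·-215 + 1·89 = 519

-2,1 ; 519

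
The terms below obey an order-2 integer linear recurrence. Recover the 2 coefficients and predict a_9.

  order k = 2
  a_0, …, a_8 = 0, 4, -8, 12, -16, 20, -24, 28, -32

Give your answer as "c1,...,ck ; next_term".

  a_2 = -2·4 + -1·0 = -8
  a_3 = -2·-8 + -1·4 = 12
  a_4 = -2·12 + -1·-8 = -16
  a_5 = -2·-16 + -1·12 = 20
  a_6 = -2·20 + -1·-16 = -24
  a_7 = -2·-24 + -1·20 = 28
  a_8 = -2·28 + -1·-24 = -32
  a_9 = -2·-32 + -1·28 = 36

-2,-1 ; 36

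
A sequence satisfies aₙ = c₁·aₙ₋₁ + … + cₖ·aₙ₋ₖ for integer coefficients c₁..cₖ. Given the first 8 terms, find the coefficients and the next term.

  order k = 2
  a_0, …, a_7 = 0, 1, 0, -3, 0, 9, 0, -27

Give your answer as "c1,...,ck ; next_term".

  a_2 = 0·1 + -3·0 = 0
  a_3 = 0·0 + -3·1 = -3
  a_4 = 0·-3 + -3·0 = 0
  a_5 = 0·0 + -3·-3 = 9
  a_6 = 0·9 + -3·0 = 0
  a_7 = 0·0 + -3·9 = -27
  a_8 = 0·-27 + -3·0 = 0

0,-3 ; 0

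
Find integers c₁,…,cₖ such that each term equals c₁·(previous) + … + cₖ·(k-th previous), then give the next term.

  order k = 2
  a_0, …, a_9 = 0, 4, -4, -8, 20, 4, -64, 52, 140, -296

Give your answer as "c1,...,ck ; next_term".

  a_2 = -1·4 + -3·0 = -4
  a_3 = -1·-4 + -3·4 = -8
  a_4 = -1·-8 + -3·-4 = 20
  a_5 = -1·20 + -3·-8 = 4
  a_6 = -1·4 + -3·20 = -64
  a_7 = -1·-64 + -3·4 = 52
  a_8 = -1·52 + -3·-64 = 140
  a_9 = -1·140 + -3·52 = -296
  a_10 = -1·-296 + -3·140 = -124

-1,-3 ; -124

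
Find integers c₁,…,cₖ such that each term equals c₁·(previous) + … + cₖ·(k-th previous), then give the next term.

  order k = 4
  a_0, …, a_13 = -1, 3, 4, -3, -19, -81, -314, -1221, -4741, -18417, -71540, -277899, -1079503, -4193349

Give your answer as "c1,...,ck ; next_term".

4,0,-2,1 ; -16289138

  a_4 = 4·-3 + 0·4 + -2·3 + 1·-1 = -19
  a_5 = 4·-19 + 0·-3 + -2·4 + 1·3 = -81
  a_6 = 4·-81 + 0·-19 + -2·-3 + 1·4 = -314
  a_7 = 4·-314 + 0·-81 + -2·-19 + 1·-3 = -1221
  a_8 = 4·-1221 + 0·-314 + -2·-81 + 1·-19 = -4741
  a_9 = 4·-4741 + 0·-1221 + -2·-314 + 1·-81 = -18417
  a_10 = 4·-18417 + 0·-4741 + -2·-1221 + 1·-314 = -71540
  a_11 = 4·-71540 + 0·-18417 + -2·-4741 + 1·-1221 = -277899
  a_12 = 4·-277899 + 0·-71540 + -2·-18417 + 1·-4741 = -1079503
  a_13 = 4·-1079503 + 0·-277899 + -2·-71540 + 1·-18417 = -4193349
  a_14 = 4·-4193349 + 0·-1079503 + -2·-277899 + 1·-71540 = -16289138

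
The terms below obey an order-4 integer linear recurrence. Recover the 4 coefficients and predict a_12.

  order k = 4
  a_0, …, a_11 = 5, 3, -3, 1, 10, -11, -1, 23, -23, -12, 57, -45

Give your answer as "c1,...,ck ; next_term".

-1,-1,1,1 ; -47

  a_4 = -1·1 + -1·-3 + 1·3 + 1·5 = 10
  a_5 = -1·10 + -1·1 + 1·-3 + 1·3 = -11
  a_6 = -1·-11 + -1·10 + 1·1 + 1·-3 = -1
  a_7 = -1·-1 + -1·-11 + 1·10 + 1·1 = 23
  a_8 = -1·23 + -1·-1 + 1·-11 + 1·10 = -23
  a_9 = -1·-23 + -1·23 + 1·-1 + 1·-11 = -12
  a_10 = -1·-12 + -1·-23 + 1·23 + 1·-1 = 57
  a_11 = -1·57 + -1·-12 + 1·-23 + 1·23 = -45
  a_12 = -1·-45 + -1·57 + 1·-12 + 1·-23 = -47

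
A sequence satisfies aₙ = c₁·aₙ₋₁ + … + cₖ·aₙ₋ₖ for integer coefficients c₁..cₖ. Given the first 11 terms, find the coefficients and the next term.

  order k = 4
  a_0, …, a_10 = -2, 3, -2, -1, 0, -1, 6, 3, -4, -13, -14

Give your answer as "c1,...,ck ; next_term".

0,-1,-2,-2 ; 15

  a_4 = 0·-1 + -1·-2 + -2·3 + -2·-2 = 0
  a_5 = 0·0 + -1·-1 + -2·-2 + -2·3 = -1
  a_6 = 0·-1 + -1·0 + -2·-1 + -2·-2 = 6
  a_7 = 0·6 + -1·-1 + -2·0 + -2·-1 = 3
  a_8 = 0·3 + -1·6 + -2·-1 + -2·0 = -4
  a_9 = 0·-4 + -1·3 + -2·6 + -2·-1 = -13
  a_10 = 0·-13 + -1·-4 + -2·3 + -2·6 = -14
  a_11 = 0·-14 + -1·-13 + -2·-4 + -2·3 = 15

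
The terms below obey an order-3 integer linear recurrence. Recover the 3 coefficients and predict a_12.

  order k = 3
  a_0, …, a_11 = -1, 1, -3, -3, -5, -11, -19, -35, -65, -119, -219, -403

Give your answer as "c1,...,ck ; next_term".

  a_3 = 1·-3 + 1·1 + 1·-1 = -3
  a_4 = 1·-3 + 1·-3 + 1·1 = -5
  a_5 = 1·-5 + 1·-3 + 1·-3 = -11
  a_6 = 1·-11 + 1·-5 + 1·-3 = -19
  a_7 = 1·-19 + 1·-11 + 1·-5 = -35
  a_8 = 1·-35 + 1·-19 + 1·-11 = -65
  a_9 = 1·-65 + 1·-35 + 1·-19 = -119
  a_10 = 1·-119 + 1·-65 + 1·-35 = -219
  a_11 = 1·-219 + 1·-119 + 1·-65 = -403
  a_12 = 1·-403 + 1·-219 + 1·-119 = -741

1,1,1 ; -741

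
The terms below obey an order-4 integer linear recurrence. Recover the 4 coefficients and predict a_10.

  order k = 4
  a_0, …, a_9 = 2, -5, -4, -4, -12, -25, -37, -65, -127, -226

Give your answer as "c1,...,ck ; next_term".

1,0,2,1 ; -393

  a_4 = 1·-4 + 0·-4 + 2·-5 + 1·2 = -12
  a_5 = 1·-12 + 0·-4 + 2·-4 + 1·-5 = -25
  a_6 = 1·-25 + 0·-12 + 2·-4 + 1·-4 = -37
  a_7 = 1·-37 + 0·-25 + 2·-12 + 1·-4 = -65
  a_8 = 1·-65 + 0·-37 + 2·-25 + 1·-12 = -127
  a_9 = 1·-127 + 0·-65 + 2·-37 + 1·-25 = -226
  a_10 = 1·-226 + 0·-127 + 2·-65 + 1·-37 = -393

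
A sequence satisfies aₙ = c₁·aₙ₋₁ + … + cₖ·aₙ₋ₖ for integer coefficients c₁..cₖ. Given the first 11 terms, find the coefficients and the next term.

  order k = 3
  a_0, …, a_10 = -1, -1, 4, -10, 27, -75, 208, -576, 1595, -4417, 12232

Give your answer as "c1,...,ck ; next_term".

  a_3 = -3·4 + -1·-1 + -1·-1 = -10
  a_4 = -3·-10 + -1·4 + -1·-1 = 27
  a_5 = -3·27 + -1·-10 + -1·4 = -75
  a_6 = -3·-75 + -1·27 + -1·-10 = 208
  a_7 = -3·208 + -1·-75 + -1·27 = -576
  a_8 = -3·-576 + -1·208 + -1·-75 = 1595
  a_9 = -3·1595 + -1·-576 + -1·208 = -4417
  a_10 = -3·-4417 + -1·1595 + -1·-576 = 12232
  a_11 = -3·12232 + -1·-4417 + -1·1595 = -33874

-3,-1,-1 ; -33874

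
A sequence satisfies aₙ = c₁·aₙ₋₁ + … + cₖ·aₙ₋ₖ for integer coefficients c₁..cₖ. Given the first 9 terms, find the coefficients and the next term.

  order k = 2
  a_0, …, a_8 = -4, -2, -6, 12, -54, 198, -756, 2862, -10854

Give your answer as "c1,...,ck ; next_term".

-3,3 ; 41148

  a_2 = -3·-2 + 3·-4 = -6
  a_3 = -3·-6 + 3·-2 = 12
  a_4 = -3·12 + 3·-6 = -54
  a_5 = -3·-54 + 3·12 = 198
  a_6 = -3·198 + 3·-54 = -756
  a_7 = -3·-756 + 3·198 = 2862
  a_8 = -3·2862 + 3·-756 = -10854
  a_9 = -3·-10854 + 3·2862 = 41148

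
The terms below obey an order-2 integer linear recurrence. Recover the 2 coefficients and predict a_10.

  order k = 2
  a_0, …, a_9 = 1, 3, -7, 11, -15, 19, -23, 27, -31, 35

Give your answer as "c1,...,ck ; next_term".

  a_2 = -2·3 + -1·1 = -7
  a_3 = -2·-7 + -1·3 = 11
  a_4 = -2·11 + -1·-7 = -15
  a_5 = -2·-15 + -1·11 = 19
  a_6 = -2·19 + -1·-15 = -23
  a_7 = -2·-23 + -1·19 = 27
  a_8 = -2·27 + -1·-23 = -31
  a_9 = -2·-31 + -1·27 = 35
  a_10 = -2·35 + -1·-31 = -39

-2,-1 ; -39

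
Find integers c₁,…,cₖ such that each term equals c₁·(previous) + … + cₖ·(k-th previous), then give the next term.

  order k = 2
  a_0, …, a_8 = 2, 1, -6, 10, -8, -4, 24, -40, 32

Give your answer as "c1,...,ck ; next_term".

-2,-2 ; 16

  a_2 = -2·1 + -2·2 = -6
  a_3 = -2·-6 + -2·1 = 10
  a_4 = -2·10 + -2·-6 = -8
  a_5 = -2·-8 + -2·10 = -4
  a_6 = -2·-4 + -2·-8 = 24
  a_7 = -2·24 + -2·-4 = -40
  a_8 = -2·-40 + -2·24 = 32
  a_9 = -2·32 + -2·-40 = 16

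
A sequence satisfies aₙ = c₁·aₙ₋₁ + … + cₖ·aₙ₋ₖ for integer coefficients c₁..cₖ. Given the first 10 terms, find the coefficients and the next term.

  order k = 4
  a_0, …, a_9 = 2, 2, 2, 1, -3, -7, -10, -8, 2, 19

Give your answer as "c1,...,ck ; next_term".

1,0,-1,-1 ; 37

  a_4 = 1·1 + 0·2 + -1·2 + -1·2 = -3
  a_5 = 1·-3 + 0·1 + -1·2 + -1·2 = -7
  a_6 = 1·-7 + 0·-3 + -1·1 + -1·2 = -10
  a_7 = 1·-10 + 0·-7 + -1·-3 + -1·1 = -8
  a_8 = 1·-8 + 0·-10 + -1·-7 + -1·-3 = 2
  a_9 = 1·2 + 0·-8 + -1·-10 + -1·-7 = 19
  a_10 = 1·19 + 0·2 + -1·-8 + -1·-10 = 37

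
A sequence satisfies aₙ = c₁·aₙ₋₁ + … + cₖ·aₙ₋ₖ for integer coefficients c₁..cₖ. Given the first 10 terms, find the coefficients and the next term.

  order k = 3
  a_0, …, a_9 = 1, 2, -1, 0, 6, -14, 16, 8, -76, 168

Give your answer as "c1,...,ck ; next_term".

-2,-2,2 ; -168

  a_3 = -2·-1 + -2·2 + 2·1 = 0
  a_4 = -2·0 + -2·-1 + 2·2 = 6
  a_5 = -2·6 + -2·0 + 2·-1 = -14
  a_6 = -2·-14 + -2·6 + 2·0 = 16
  a_7 = -2·16 + -2·-14 + 2·6 = 8
  a_8 = -2·8 + -2·16 + 2·-14 = -76
  a_9 = -2·-76 + -2·8 + 2·16 = 168
  a_10 = -2·168 + -2·-76 + 2·8 = -168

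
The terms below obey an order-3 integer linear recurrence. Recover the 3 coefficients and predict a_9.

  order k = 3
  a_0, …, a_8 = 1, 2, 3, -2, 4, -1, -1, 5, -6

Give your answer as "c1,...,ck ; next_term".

  a_3 = -1·3 + 0·2 + 1·1 = -2
  a_4 = -1·-2 + 0·3 + 1·2 = 4
  a_5 = -1·4 + 0·-2 + 1·3 = -1
  a_6 = -1·-1 + 0·4 + 1·-2 = -1
  a_7 = -1·-1 + 0·-1 + 1·4 = 5
  a_8 = -1·5 + 0·-1 + 1·-1 = -6
  a_9 = -1·-6 + 0·5 + 1·-1 = 5

-1,0,1 ; 5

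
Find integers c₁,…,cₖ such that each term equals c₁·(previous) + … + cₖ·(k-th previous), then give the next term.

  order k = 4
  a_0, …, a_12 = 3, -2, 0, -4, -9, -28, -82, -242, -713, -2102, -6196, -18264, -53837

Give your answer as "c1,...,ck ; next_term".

  a_4 = 2·-4 + 2·0 + 2·-2 + 1·3 = -9
  a_5 = 2·-9 + 2·-4 + 2·0 + 1·-2 = -28
  a_6 = 2·-28 + 2·-9 + 2·-4 + 1·0 = -82
  a_7 = 2·-82 + 2·-28 + 2·-9 + 1·-4 = -242
  a_8 = 2·-242 + 2·-82 + 2·-28 + 1·-9 = -713
  a_9 = 2·-713 + 2·-242 + 2·-82 + 1·-28 = -2102
  a_10 = 2·-2102 + 2·-713 + 2·-242 + 1·-82 = -6196
  a_11 = 2·-6196 + 2·-2102 + 2·-713 + 1·-242 = -18264
  a_12 = 2·-18264 + 2·-6196 + 2·-2102 + 1·-713 = -53837
  a_13 = 2·-53837 + 2·-18264 + 2·-6196 + 1·-2102 = -158696

2,2,2,1 ; -158696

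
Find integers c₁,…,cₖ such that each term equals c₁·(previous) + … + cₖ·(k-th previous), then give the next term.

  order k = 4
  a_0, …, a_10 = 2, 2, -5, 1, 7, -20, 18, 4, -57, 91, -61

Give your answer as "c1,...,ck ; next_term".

  a_4 = -1·1 + 0·-5 + 3·2 + 1·2 = 7
  a_5 = -1·7 + 0·1 + 3·-5 + 1·2 = -20
  a_6 = -1·-20 + 0·7 + 3·1 + 1·-5 = 18
  a_7 = -1·18 + 0·-20 + 3·7 + 1·1 = 4
  a_8 = -1·4 + 0·18 + 3·-20 + 1·7 = -57
  a_9 = -1·-57 + 0·4 + 3·18 + 1·-20 = 91
  a_10 = -1·91 + 0·-57 + 3·4 + 1·18 = -61
  a_11 = -1·-61 + 0·91 + 3·-57 + 1·4 = -106

-1,0,3,1 ; -106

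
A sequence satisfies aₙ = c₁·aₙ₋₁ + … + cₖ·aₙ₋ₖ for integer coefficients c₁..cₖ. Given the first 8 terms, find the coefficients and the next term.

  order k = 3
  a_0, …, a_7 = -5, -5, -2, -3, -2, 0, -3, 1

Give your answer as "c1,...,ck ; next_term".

  a_3 = -1·-2 + 0·-5 + 1·-5 = -3
  a_4 = -1·-3 + 0·-2 + 1·-5 = -2
  a_5 = -1·-2 + 0·-3 + 1·-2 = 0
  a_6 = -1·0 + 0·-2 + 1·-3 = -3
  a_7 = -1·-3 + 0·0 + 1·-2 = 1
  a_8 = -1·1 + 0·-3 + 1·0 = -1

-1,0,1 ; -1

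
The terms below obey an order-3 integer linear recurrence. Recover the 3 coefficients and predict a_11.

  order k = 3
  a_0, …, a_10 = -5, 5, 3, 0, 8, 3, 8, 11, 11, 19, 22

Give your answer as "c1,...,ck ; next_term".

0,1,1 ; 30

  a_3 = 0·3 + 1·5 + 1·-5 = 0
  a_4 = 0·0 + 1·3 + 1·5 = 8
  a_5 = 0·8 + 1·0 + 1·3 = 3
  a_6 = 0·3 + 1·8 + 1·0 = 8
  a_7 = 0·8 + 1·3 + 1·8 = 11
  a_8 = 0·11 + 1·8 + 1·3 = 11
  a_9 = 0·11 + 1·11 + 1·8 = 19
  a_10 = 0·19 + 1·11 + 1·11 = 22
  a_11 = 0·22 + 1·19 + 1·11 = 30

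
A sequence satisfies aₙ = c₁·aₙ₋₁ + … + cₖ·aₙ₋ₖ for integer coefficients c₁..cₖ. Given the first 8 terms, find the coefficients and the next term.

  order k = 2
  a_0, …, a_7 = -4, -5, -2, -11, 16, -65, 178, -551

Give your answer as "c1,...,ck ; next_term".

-2,3 ; 1636

  a_2 = -2·-5 + 3·-4 = -2
  a_3 = -2·-2 + 3·-5 = -11
  a_4 = -2·-11 + 3·-2 = 16
  a_5 = -2·16 + 3·-11 = -65
  a_6 = -2·-65 + 3·16 = 178
  a_7 = -2·178 + 3·-65 = -551
  a_8 = -2·-551 + 3·178 = 1636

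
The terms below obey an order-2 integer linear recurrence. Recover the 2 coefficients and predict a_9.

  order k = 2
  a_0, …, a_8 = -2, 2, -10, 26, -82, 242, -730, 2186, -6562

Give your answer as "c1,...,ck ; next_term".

-2,3 ; 19682

  a_2 = -2·2 + 3·-2 = -10
  a_3 = -2·-10 + 3·2 = 26
  a_4 = -2·26 + 3·-10 = -82
  a_5 = -2·-82 + 3·26 = 242
  a_6 = -2·242 + 3·-82 = -730
  a_7 = -2·-730 + 3·242 = 2186
  a_8 = -2·2186 + 3·-730 = -6562
  a_9 = -2·-6562 + 3·2186 = 19682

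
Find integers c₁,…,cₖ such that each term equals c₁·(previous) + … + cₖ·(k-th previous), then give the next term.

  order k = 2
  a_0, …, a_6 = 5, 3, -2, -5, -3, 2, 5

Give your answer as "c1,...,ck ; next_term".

1,-1 ; 3

  a_2 = 1·3 + -1·5 = -2
  a_3 = 1·-2 + -1·3 = -5
  a_4 = 1·-5 + -1·-2 = -3
  a_5 = 1·-3 + -1·-5 = 2
  a_6 = 1·2 + -1·-3 = 5
  a_7 = 1·5 + -1·2 = 3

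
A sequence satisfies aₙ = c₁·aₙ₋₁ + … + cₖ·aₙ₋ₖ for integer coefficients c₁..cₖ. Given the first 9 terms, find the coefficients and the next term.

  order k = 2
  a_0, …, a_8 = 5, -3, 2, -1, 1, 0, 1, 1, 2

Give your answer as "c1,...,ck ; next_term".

1,1 ; 3

  a_2 = 1·-3 + 1·5 = 2
  a_3 = 1·2 + 1·-3 = -1
  a_4 = 1·-1 + 1·2 = 1
  a_5 = 1·1 + 1·-1 = 0
  a_6 = 1·0 + 1·1 = 1
  a_7 = 1·1 + 1·0 = 1
  a_8 = 1·1 + 1·1 = 2
  a_9 = 1·2 + 1·1 = 3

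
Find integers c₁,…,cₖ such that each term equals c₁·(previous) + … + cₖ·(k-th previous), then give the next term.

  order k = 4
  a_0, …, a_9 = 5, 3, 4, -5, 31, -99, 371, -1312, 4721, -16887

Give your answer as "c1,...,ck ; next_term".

  a_4 = -3·-5 + 3·4 + 3·3 + -1·5 = 31
  a_5 = -3·31 + 3·-5 + 3·4 + -1·3 = -99
  a_6 = -3·-99 + 3·31 + 3·-5 + -1·4 = 371
  a_7 = -3·371 + 3·-99 + 3·31 + -1·-5 = -1312
  a_8 = -3·-1312 + 3·371 + 3·-99 + -1·31 = 4721
  a_9 = -3·4721 + 3·-1312 + 3·371 + -1·-99 = -16887
  a_10 = -3·-16887 + 3·4721 + 3·-1312 + -1·371 = 60517

-3,3,3,-1 ; 60517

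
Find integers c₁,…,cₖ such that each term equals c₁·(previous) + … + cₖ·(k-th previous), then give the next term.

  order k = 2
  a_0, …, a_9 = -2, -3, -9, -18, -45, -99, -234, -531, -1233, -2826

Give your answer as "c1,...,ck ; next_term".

1,3 ; -6525

  a_2 = 1·-3 + 3·-2 = -9
  a_3 = 1·-9 + 3·-3 = -18
  a_4 = 1·-18 + 3·-9 = -45
  a_5 = 1·-45 + 3·-18 = -99
  a_6 = 1·-99 + 3·-45 = -234
  a_7 = 1·-234 + 3·-99 = -531
  a_8 = 1·-531 + 3·-234 = -1233
  a_9 = 1·-1233 + 3·-531 = -2826
  a_10 = 1·-2826 + 3·-1233 = -6525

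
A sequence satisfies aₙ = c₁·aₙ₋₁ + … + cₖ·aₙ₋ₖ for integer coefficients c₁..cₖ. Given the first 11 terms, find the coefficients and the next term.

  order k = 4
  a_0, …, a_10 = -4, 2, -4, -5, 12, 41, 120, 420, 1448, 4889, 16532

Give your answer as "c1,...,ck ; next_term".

4,-3,4,-3 ; 55993

  a_4 = 4·-5 + -3·-4 + 4·2 + -3·-4 = 12
  a_5 = 4·12 + -3·-5 + 4·-4 + -3·2 = 41
  a_6 = 4·41 + -3·12 + 4·-5 + -3·-4 = 120
  a_7 = 4·120 + -3·41 + 4·12 + -3·-5 = 420
  a_8 = 4·420 + -3·120 + 4·41 + -3·12 = 1448
  a_9 = 4·1448 + -3·420 + 4·120 + -3·41 = 4889
  a_10 = 4·4889 + -3·1448 + 4·420 + -3·120 = 16532
  a_11 = 4·16532 + -3·4889 + 4·1448 + -3·420 = 55993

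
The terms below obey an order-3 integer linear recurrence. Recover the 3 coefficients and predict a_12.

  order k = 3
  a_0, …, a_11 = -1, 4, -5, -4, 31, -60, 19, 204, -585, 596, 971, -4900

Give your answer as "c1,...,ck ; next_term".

-2,-3,2 ; 8079

  a_3 = -2·-5 + -3·4 + 2·-1 = -4
  a_4 = -2·-4 + -3·-5 + 2·4 = 31
  a_5 = -2·31 + -3·-4 + 2·-5 = -60
  a_6 = -2·-60 + -3·31 + 2·-4 = 19
  a_7 = -2·19 + -3·-60 + 2·31 = 204
  a_8 = -2·204 + -3·19 + 2·-60 = -585
  a_9 = -2·-585 + -3·204 + 2·19 = 596
  a_10 = -2·596 + -3·-585 + 2·204 = 971
  a_11 = -2·971 + -3·596 + 2·-585 = -4900
  a_12 = -2·-4900 + -3·971 + 2·596 = 8079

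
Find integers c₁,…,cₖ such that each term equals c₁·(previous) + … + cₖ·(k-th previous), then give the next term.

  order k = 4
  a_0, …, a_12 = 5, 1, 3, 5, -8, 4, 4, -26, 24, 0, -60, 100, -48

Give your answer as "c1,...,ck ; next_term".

0,0,2,-2 ; -120

  a_4 = 0·5 + 0·3 + 2·1 + -2·5 = -8
  a_5 = 0·-8 + 0·5 + 2·3 + -2·1 = 4
  a_6 = 0·4 + 0·-8 + 2·5 + -2·3 = 4
  a_7 = 0·4 + 0·4 + 2·-8 + -2·5 = -26
  a_8 = 0·-26 + 0·4 + 2·4 + -2·-8 = 24
  a_9 = 0·24 + 0·-26 + 2·4 + -2·4 = 0
  a_10 = 0·0 + 0·24 + 2·-26 + -2·4 = -60
  a_11 = 0·-60 + 0·0 + 2·24 + -2·-26 = 100
  a_12 = 0·100 + 0·-60 + 2·0 + -2·24 = -48
  a_13 = 0·-48 + 0·100 + 2·-60 + -2·0 = -120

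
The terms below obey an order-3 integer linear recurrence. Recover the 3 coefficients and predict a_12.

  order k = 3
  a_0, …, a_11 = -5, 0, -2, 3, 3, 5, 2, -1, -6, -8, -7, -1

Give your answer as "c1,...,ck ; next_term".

  a_3 = 1·-2 + 0·0 + -1·-5 = 3
  a_4 = 1·3 + 0·-2 + -1·0 = 3
  a_5 = 1·3 + 0·3 + -1·-2 = 5
  a_6 = 1·5 + 0·3 + -1·3 = 2
  a_7 = 1·2 + 0·5 + -1·3 = -1
  a_8 = 1·-1 + 0·2 + -1·5 = -6
  a_9 = 1·-6 + 0·-1 + -1·2 = -8
  a_10 = 1·-8 + 0·-6 + -1·-1 = -7
  a_11 = 1·-7 + 0·-8 + -1·-6 = -1
  a_12 = 1·-1 + 0·-7 + -1·-8 = 7

1,0,-1 ; 7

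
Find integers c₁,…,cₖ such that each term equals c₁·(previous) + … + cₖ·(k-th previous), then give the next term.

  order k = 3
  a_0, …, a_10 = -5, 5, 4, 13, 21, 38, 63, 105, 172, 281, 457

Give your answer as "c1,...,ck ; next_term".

  a_3 = 2·4 + 0·5 + -1·-5 = 13
  a_4 = 2·13 + 0·4 + -1·5 = 21
  a_5 = 2·21 + 0·13 + -1·4 = 38
  a_6 = 2·38 + 0·21 + -1·13 = 63
  a_7 = 2·63 + 0·38 + -1·21 = 105
  a_8 = 2·105 + 0·63 + -1·38 = 172
  a_9 = 2·172 + 0·105 + -1·63 = 281
  a_10 = 2·281 + 0·172 + -1·105 = 457
  a_11 = 2·457 + 0·281 + -1·172 = 742

2,0,-1 ; 742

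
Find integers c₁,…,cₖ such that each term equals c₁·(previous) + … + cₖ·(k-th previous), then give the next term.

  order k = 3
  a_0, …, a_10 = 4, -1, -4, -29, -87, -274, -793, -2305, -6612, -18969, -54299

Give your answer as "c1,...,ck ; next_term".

  a_3 = 3·-4 + 1·-1 + -4·4 = -29
  a_4 = 3·-29 + 1·-4 + -4·-1 = -87
  a_5 = 3·-87 + 1·-29 + -4·-4 = -274
  a_6 = 3·-274 + 1·-87 + -4·-29 = -793
  a_7 = 3·-793 + 1·-274 + -4·-87 = -2305
  a_8 = 3·-2305 + 1·-793 + -4·-274 = -6612
  a_9 = 3·-6612 + 1·-2305 + -4·-793 = -18969
  a_10 = 3·-18969 + 1·-6612 + -4·-2305 = -54299
  a_11 = 3·-54299 + 1·-18969 + -4·-6612 = -155418

3,1,-4 ; -155418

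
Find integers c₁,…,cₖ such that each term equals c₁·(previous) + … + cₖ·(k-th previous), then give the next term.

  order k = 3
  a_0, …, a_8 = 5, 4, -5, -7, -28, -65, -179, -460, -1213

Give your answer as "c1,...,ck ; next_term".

2,2,-1 ; -3167

  a_3 = 2·-5 + 2·4 + -1·5 = -7
  a_4 = 2·-7 + 2·-5 + -1·4 = -28
  a_5 = 2·-28 + 2·-7 + -1·-5 = -65
  a_6 = 2·-65 + 2·-28 + -1·-7 = -179
  a_7 = 2·-179 + 2·-65 + -1·-28 = -460
  a_8 = 2·-460 + 2·-179 + -1·-65 = -1213
  a_9 = 2·-1213 + 2·-460 + -1·-179 = -3167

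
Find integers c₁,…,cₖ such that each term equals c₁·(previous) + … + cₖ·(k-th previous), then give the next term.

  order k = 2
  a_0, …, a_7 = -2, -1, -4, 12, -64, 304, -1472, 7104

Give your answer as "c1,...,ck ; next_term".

  a_2 = -4·-1 + 4·-2 = -4
  a_3 = -4·-4 + 4·-1 = 12
  a_4 = -4·12 + 4·-4 = -64
  a_5 = -4·-64 + 4·12 = 304
  a_6 = -4·304 + 4·-64 = -1472
  a_7 = -4·-1472 + 4·304 = 7104
  a_8 = -4·7104 + 4·-1472 = -34304

-4,4 ; -34304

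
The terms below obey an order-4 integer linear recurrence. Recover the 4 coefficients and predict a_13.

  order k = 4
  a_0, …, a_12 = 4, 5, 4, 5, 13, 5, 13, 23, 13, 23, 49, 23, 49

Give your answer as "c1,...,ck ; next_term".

-1,0,2,2 ; 95

  a_4 = -1·5 + 0·4 + 2·5 + 2·4 = 13
  a_5 = -1·13 + 0·5 + 2·4 + 2·5 = 5
  a_6 = -1·5 + 0·13 + 2·5 + 2·4 = 13
  a_7 = -1·13 + 0·5 + 2·13 + 2·5 = 23
  a_8 = -1·23 + 0·13 + 2·5 + 2·13 = 13
  a_9 = -1·13 + 0·23 + 2·13 + 2·5 = 23
  a_10 = -1·23 + 0·13 + 2·23 + 2·13 = 49
  a_11 = -1·49 + 0·23 + 2·13 + 2·23 = 23
  a_12 = -1·23 + 0·49 + 2·23 + 2·13 = 49
  a_13 = -1·49 + 0·23 + 2·49 + 2·23 = 95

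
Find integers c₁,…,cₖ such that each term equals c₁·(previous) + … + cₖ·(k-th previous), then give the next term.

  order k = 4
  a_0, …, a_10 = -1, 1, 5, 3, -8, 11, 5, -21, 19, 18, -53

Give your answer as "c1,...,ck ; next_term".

-1,-1,1,1 ; 33

  a_4 = -1·3 + -1·5 + 1·1 + 1·-1 = -8
  a_5 = -1·-8 + -1·3 + 1·5 + 1·1 = 11
  a_6 = -1·11 + -1·-8 + 1·3 + 1·5 = 5
  a_7 = -1·5 + -1·11 + 1·-8 + 1·3 = -21
  a_8 = -1·-21 + -1·5 + 1·11 + 1·-8 = 19
  a_9 = -1·19 + -1·-21 + 1·5 + 1·11 = 18
  a_10 = -1·18 + -1·19 + 1·-21 + 1·5 = -53
  a_11 = -1·-53 + -1·18 + 1·19 + 1·-21 = 33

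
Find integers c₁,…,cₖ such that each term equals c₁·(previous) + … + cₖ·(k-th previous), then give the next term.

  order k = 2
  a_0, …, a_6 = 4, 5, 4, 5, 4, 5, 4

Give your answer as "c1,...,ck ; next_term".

  a_2 = 0·5 + 1·4 = 4
  a_3 = 0·4 + 1·5 = 5
  a_4 = 0·5 + 1·4 = 4
  a_5 = 0·4 + 1·5 = 5
  a_6 = 0·5 + 1·4 = 4
  a_7 = 0·4 + 1·5 = 5

0,1 ; 5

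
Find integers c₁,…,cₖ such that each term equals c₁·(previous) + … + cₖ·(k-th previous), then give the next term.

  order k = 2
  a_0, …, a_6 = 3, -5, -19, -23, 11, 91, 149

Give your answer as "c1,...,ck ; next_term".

2,-3 ; 25

  a_2 = 2·-5 + -3·3 = -19
  a_3 = 2·-19 + -3·-5 = -23
  a_4 = 2·-23 + -3·-19 = 11
  a_5 = 2·11 + -3·-23 = 91
  a_6 = 2·91 + -3·11 = 149
  a_7 = 2·149 + -3·91 = 25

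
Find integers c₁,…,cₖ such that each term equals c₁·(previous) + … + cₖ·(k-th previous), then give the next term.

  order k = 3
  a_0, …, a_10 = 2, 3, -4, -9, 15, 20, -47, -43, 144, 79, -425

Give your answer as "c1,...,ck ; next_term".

-1,-3,-2 ; -100

  a_3 = -1·-4 + -3·3 + -2·2 = -9
  a_4 = -1·-9 + -3·-4 + -2·3 = 15
  a_5 = -1·15 + -3·-9 + -2·-4 = 20
  a_6 = -1·20 + -3·15 + -2·-9 = -47
  a_7 = -1·-47 + -3·20 + -2·15 = -43
  a_8 = -1·-43 + -3·-47 + -2·20 = 144
  a_9 = -1·144 + -3·-43 + -2·-47 = 79
  a_10 = -1·79 + -3·144 + -2·-43 = -425
  a_11 = -1·-425 + -3·79 + -2·144 = -100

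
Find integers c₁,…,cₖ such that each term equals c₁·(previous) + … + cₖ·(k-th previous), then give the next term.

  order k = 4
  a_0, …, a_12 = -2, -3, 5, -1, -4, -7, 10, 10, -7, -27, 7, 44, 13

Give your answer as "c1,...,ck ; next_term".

  a_4 = 0·-1 + -1·5 + -1·-3 + 1·-2 = -4
  a_5 = 0·-4 + -1·-1 + -1·5 + 1·-3 = -7
  a_6 = 0·-7 + -1·-4 + -1·-1 + 1·5 = 10
  a_7 = 0·10 + -1·-7 + -1·-4 + 1·-1 = 10
  a_8 = 0·10 + -1·10 + -1·-7 + 1·-4 = -7
  a_9 = 0·-7 + -1·10 + -1·10 + 1·-7 = -27
  a_10 = 0·-27 + -1·-7 + -1·10 + 1·10 = 7
  a_11 = 0·7 + -1·-27 + -1·-7 + 1·10 = 44
  a_12 = 0·44 + -1·7 + -1·-27 + 1·-7 = 13
  a_13 = 0·13 + -1·44 + -1·7 + 1·-27 = -78

0,-1,-1,1 ; -78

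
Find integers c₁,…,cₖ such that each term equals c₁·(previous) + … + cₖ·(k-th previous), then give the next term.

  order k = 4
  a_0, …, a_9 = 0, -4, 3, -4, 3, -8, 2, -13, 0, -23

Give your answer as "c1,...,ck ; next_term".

1,1,-1,1 ; -8

  a_4 = 1·-4 + 1·3 + -1·-4 + 1·0 = 3
  a_5 = 1·3 + 1·-4 + -1·3 + 1·-4 = -8
  a_6 = 1·-8 + 1·3 + -1·-4 + 1·3 = 2
  a_7 = 1·2 + 1·-8 + -1·3 + 1·-4 = -13
  a_8 = 1·-13 + 1·2 + -1·-8 + 1·3 = 0
  a_9 = 1·0 + 1·-13 + -1·2 + 1·-8 = -23
  a_10 = 1·-23 + 1·0 + -1·-13 + 1·2 = -8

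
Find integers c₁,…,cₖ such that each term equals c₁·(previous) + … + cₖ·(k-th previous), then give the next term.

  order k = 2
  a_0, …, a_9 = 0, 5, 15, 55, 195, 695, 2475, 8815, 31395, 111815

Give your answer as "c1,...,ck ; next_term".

  a_2 = 3·5 + 2·0 = 15
  a_3 = 3·15 + 2·5 = 55
  a_4 = 3·55 + 2·15 = 195
  a_5 = 3·195 + 2·55 = 695
  a_6 = 3·695 + 2·195 = 2475
  a_7 = 3·2475 + 2·695 = 8815
  a_8 = 3·8815 + 2·2475 = 31395
  a_9 = 3·31395 + 2·8815 = 111815
  a_10 = 3·111815 + 2·31395 = 398235

3,2 ; 398235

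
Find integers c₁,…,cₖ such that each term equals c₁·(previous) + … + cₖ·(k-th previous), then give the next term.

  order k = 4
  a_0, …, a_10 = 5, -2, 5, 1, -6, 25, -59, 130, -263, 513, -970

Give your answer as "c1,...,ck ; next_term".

  a_4 = -2·1 + 1·5 + 2·-2 + -1·5 = -6
  a_5 = -2·-6 + 1·1 + 2·5 + -1·-2 = 25
  a_6 = -2·25 + 1·-6 + 2·1 + -1·5 = -59
  a_7 = -2·-59 + 1·25 + 2·-6 + -1·1 = 130
  a_8 = -2·130 + 1·-59 + 2·25 + -1·-6 = -263
  a_9 = -2·-263 + 1·130 + 2·-59 + -1·25 = 513
  a_10 = -2·513 + 1·-263 + 2·130 + -1·-59 = -970
  a_11 = -2·-970 + 1·513 + 2·-263 + -1·130 = 1797

-2,1,2,-1 ; 1797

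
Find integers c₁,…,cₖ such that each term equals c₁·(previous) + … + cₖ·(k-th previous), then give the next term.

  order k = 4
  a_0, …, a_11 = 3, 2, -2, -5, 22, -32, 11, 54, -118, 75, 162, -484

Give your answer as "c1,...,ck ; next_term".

  a_4 = -2·-5 + -2·-2 + 1·2 + 2·3 = 22
  a_5 = -2·22 + -2·-5 + 1·-2 + 2·2 = -32
  a_6 = -2·-32 + -2·22 + 1·-5 + 2·-2 = 11
  a_7 = -2·11 + -2·-32 + 1·22 + 2·-5 = 54
  a_8 = -2·54 + -2·11 + 1·-32 + 2·22 = -118
  a_9 = -2·-118 + -2·54 + 1·11 + 2·-32 = 75
  a_10 = -2·75 + -2·-118 + 1·54 + 2·11 = 162
  a_11 = -2·162 + -2·75 + 1·-118 + 2·54 = -484
  a_12 = -2·-484 + -2·162 + 1·75 + 2·-118 = 483

-2,-2,1,2 ; 483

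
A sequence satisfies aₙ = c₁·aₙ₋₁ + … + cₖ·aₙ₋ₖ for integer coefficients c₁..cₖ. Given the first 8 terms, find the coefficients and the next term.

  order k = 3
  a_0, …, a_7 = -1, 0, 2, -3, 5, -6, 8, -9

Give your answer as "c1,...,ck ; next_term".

-1,1,1 ; 11

  a_3 = -1·2 + 1·0 + 1·-1 = -3
  a_4 = -1·-3 + 1·2 + 1·0 = 5
  a_5 = -1·5 + 1·-3 + 1·2 = -6
  a_6 = -1·-6 + 1·5 + 1·-3 = 8
  a_7 = -1·8 + 1·-6 + 1·5 = -9
  a_8 = -1·-9 + 1·8 + 1·-6 = 11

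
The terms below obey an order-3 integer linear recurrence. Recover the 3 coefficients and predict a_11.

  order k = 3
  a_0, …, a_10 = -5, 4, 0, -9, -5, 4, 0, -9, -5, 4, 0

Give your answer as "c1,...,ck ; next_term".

  a_3 = 1·0 + -1·4 + 1·-5 = -9
  a_4 = 1·-9 + -1·0 + 1·4 = -5
  a_5 = 1·-5 + -1·-9 + 1·0 = 4
  a_6 = 1·4 + -1·-5 + 1·-9 = 0
  a_7 = 1·0 + -1·4 + 1·-5 = -9
  a_8 = 1·-9 + -1·0 + 1·4 = -5
  a_9 = 1·-5 + -1·-9 + 1·0 = 4
  a_10 = 1·4 + -1·-5 + 1·-9 = 0
  a_11 = 1·0 + -1·4 + 1·-5 = -9

1,-1,1 ; -9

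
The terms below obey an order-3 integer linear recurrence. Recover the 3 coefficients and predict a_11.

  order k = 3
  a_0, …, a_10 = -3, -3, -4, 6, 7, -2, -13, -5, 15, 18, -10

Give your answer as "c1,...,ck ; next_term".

0,-1,-1 ; -33

  a_3 = 0·-4 + -1·-3 + -1·-3 = 6
  a_4 = 0·6 + -1·-4 + -1·-3 = 7
  a_5 = 0·7 + -1·6 + -1·-4 = -2
  a_6 = 0·-2 + -1·7 + -1·6 = -13
  a_7 = 0·-13 + -1·-2 + -1·7 = -5
  a_8 = 0·-5 + -1·-13 + -1·-2 = 15
  a_9 = 0·15 + -1·-5 + -1·-13 = 18
  a_10 = 0·18 + -1·15 + -1·-5 = -10
  a_11 = 0·-10 + -1·18 + -1·15 = -33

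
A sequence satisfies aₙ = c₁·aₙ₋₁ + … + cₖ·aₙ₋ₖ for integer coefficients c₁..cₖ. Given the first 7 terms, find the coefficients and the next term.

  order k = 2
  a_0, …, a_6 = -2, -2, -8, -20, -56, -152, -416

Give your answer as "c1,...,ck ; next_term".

  a_2 = 2·-2 + 2·-2 = -8
  a_3 = 2·-8 + 2·-2 = -20
  a_4 = 2·-20 + 2·-8 = -56
  a_5 = 2·-56 + 2·-20 = -152
  a_6 = 2·-152 + 2·-56 = -416
  a_7 = 2·-416 + 2·-152 = -1136

2,2 ; -1136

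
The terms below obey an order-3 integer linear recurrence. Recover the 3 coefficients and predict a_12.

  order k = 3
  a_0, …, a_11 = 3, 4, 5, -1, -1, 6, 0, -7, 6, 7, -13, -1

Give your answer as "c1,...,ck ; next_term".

  a_3 = 0·5 + -1·4 + 1·3 = -1
  a_4 = 0·-1 + -1·5 + 1·4 = -1
  a_5 = 0·-1 + -1·-1 + 1·5 = 6
  a_6 = 0·6 + -1·-1 + 1·-1 = 0
  a_7 = 0·0 + -1·6 + 1·-1 = -7
  a_8 = 0·-7 + -1·0 + 1·6 = 6
  a_9 = 0·6 + -1·-7 + 1·0 = 7
  a_10 = 0·7 + -1·6 + 1·-7 = -13
  a_11 = 0·-13 + -1·7 + 1·6 = -1
  a_12 = 0·-1 + -1·-13 + 1·7 = 20

0,-1,1 ; 20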